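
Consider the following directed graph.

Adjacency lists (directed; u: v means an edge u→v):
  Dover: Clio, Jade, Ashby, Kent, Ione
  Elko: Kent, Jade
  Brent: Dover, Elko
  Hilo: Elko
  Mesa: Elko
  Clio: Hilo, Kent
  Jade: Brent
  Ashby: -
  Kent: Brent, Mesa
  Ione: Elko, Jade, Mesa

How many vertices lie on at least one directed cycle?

9

A vertex is on a directed cycle iff it belongs to a strongly connected component of size ≥ 2 (or has a self-loop).
The vertices on cycles are {Clio, Elko, Hilo, Ione, Jade, Kent, Mesa, Brent, Dover} — 9 in total.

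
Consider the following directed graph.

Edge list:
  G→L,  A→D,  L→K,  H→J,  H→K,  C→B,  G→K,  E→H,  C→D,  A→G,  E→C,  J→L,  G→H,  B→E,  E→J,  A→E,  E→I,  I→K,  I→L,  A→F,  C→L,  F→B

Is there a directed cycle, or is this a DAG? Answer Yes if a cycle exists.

Yes

DFS with white/gray/black marking, starting from J:
J gray
  L gray
    K gray
    K black
  L black
J black
A gray
  E gray
    E→J: J black — skip
    I gray
      I→L: L black — skip
      I→K: K black — skip
    I black
    C gray
      D gray
      D black
      C→L: L black — skip
      B gray
        B→E: E is gray → back edge
Back edge found, so a cycle exists: E → C → B → E.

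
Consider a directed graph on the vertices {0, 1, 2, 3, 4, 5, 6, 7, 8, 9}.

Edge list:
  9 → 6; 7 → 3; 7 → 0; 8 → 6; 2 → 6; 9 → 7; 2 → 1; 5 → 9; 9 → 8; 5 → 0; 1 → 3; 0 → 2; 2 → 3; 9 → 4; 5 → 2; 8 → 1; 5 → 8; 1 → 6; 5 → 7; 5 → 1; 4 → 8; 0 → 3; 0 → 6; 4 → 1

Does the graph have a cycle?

DFS with white/gray/black marking, starting from 1:
1 gray
  3 gray
  3 black
  6 gray
  6 black
1 black
0 gray
  0→3: 3 black — skip
  0→6: 6 black — skip
  2 gray
    2→3: 3 black — skip
    2→1: 1 black — skip
    2→6: 6 black — skip
  2 black
0 black
4 gray
  4→1: 1 black — skip
  8 gray
    8→1: 1 black — skip
    8→6: 6 black — skip
  8 black
4 black
5 gray
  5→1: 1 black — skip
  7 gray
    7→0: 0 black — skip
    7→3: 3 black — skip
  7 black
  5→8: 8 black — skip
  5→0: 0 black — skip
  5→2: 2 black — skip
  9 gray
    9→7: 7 black — skip
    9→4: 4 black — skip
    9→8: 8 black — skip
    9→6: 6 black — skip
  9 black
5 black
Every edge goes to a white or black vertex — no back edge, so the graph is acyclic.

No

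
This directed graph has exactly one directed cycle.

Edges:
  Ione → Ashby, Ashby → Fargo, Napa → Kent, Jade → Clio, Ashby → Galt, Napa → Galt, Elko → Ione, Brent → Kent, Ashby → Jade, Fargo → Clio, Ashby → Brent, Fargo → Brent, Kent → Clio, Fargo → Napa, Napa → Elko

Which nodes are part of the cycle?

DFS with gray/black marking from Ione:
Ione gray
  Ashby gray
    Jade gray
      Clio gray
      Clio black
    Jade black
    Galt gray
    Galt black
    Brent gray
      Kent gray
        Kent→Clio: Clio black — skip
      Kent black
    Brent black
    Fargo gray
      Napa gray
        Napa→Kent: Kent black — skip
        Napa→Galt: Galt black — skip
        Elko gray
          Elko→Ione: Ione is gray → back edge
Back edge closes the cycle Ione → Ashby → Fargo → Napa → Elko → Ione; its vertices are {Elko, Ione, Napa, Ashby, Fargo}.

Elko, Ione, Napa, Ashby, Fargo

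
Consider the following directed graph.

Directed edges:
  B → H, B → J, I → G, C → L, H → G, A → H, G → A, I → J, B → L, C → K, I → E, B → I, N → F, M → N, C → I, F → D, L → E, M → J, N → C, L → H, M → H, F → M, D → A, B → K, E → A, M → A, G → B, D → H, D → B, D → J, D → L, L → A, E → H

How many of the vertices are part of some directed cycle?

10

A vertex is on a directed cycle iff it belongs to a strongly connected component of size ≥ 2 (or has a self-loop).
The vertices on cycles are {A, B, E, F, G, H, I, L, M, N} — 10 in total.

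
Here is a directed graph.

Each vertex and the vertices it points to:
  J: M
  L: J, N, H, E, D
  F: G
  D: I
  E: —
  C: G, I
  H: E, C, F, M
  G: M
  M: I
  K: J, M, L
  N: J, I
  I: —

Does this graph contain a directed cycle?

No

DFS with white/gray/black marking, starting from H:
H gray
  E gray
  E black
  C gray
    G gray
      M gray
        I gray
        I black
      M black
    G black
    C→I: I black — skip
  C black
  F gray
    F→G: G black — skip
  F black
  H→M: M black — skip
H black
J gray
  J→M: M black — skip
J black
L gray
  L→J: J black — skip
  N gray
    N→J: J black — skip
    N→I: I black — skip
  N black
  L→H: H black — skip
  L→E: E black — skip
  D gray
    D→I: I black — skip
  D black
L black
K gray
  K→J: J black — skip
  K→M: M black — skip
  K→L: L black — skip
K black
Every edge goes to a white or black vertex — no back edge, so the graph is acyclic.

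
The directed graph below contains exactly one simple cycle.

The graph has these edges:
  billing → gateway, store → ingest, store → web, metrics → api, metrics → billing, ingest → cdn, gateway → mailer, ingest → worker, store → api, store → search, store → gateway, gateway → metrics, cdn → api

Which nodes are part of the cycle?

DFS with gray/black marking from gateway:
gateway gray
  mailer gray
  mailer black
  metrics gray
    api gray
    api black
    billing gray
      billing→gateway: gateway is gray → back edge
Back edge closes the cycle gateway → metrics → billing → gateway; its vertices are {billing, gateway, metrics}.

billing, gateway, metrics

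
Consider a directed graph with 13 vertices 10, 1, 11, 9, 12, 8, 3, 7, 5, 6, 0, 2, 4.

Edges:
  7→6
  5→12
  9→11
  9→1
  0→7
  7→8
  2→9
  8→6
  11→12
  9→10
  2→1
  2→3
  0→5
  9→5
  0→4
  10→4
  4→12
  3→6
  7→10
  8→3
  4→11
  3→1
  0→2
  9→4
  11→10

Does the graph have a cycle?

Yes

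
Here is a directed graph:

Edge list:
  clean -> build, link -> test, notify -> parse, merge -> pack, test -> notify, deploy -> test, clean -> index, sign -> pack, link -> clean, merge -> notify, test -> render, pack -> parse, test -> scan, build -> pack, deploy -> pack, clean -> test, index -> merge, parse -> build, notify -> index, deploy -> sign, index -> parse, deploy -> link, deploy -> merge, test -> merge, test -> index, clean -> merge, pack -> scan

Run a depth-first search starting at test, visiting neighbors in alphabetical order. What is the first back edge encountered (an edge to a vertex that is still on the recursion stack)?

DFS from test (visiting neighbors in alphabetical order); mark gray on enter, black on exit:
test gray
  index gray
    merge gray
      notify gray
        notify→index: index is gray → back edge
First back edge: notify → index.

notify→index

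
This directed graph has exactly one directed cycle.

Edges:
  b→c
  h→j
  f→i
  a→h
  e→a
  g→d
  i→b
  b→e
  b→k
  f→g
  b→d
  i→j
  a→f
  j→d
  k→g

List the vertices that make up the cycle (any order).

DFS with gray/black marking from a:
a gray
  h gray
    j gray
      d gray
      d black
    j black
  h black
  f gray
    g gray
      g→d: d black — skip
    g black
    i gray
      i→j: j black — skip
      b gray
        c gray
        c black
        e gray
          e→a: a is gray → back edge
Back edge closes the cycle a → f → i → b → e → a; its vertices are {a, b, e, f, i}.

a, b, e, f, i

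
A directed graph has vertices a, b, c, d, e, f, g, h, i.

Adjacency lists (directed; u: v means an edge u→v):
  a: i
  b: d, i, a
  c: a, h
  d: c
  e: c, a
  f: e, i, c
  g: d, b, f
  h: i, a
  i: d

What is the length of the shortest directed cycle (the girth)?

4

For each vertex v, BFS finds the shortest path from v back to v.
The shortest such closed walk is i → d → c → h → i, length 4.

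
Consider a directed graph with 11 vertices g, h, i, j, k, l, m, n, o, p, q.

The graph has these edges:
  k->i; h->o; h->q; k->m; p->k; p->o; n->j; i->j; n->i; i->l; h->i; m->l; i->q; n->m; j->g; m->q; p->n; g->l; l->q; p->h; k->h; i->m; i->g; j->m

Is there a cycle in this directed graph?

No

DFS with white/gray/black marking, starting from k:
k gray
  h gray
    i gray
      m gray
        q gray
        q black
        l gray
          l→q: q black — skip
        l black
      m black
      j gray
        j→m: m black — skip
        g gray
          g→l: l black — skip
        g black
      j black
      i→q: q black — skip
      i→l: l black — skip
      i→g: g black — skip
    i black
    o gray
    o black
    h→q: q black — skip
  h black
  k→i: i black — skip
  k→m: m black — skip
k black
n gray
  n→i: i black — skip
  n→j: j black — skip
  n→m: m black — skip
n black
p gray
  p→k: k black — skip
  p→n: n black — skip
  p→h: h black — skip
  p→o: o black — skip
p black
Every edge goes to a white or black vertex — no back edge, so the graph is acyclic.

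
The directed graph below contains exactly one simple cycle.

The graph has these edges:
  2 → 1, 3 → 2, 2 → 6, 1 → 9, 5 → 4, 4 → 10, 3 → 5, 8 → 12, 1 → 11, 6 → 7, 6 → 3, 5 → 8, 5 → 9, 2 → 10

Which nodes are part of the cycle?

DFS with gray/black marking from 3:
3 gray
  5 gray
    8 gray
      12 gray
      12 black
    8 black
    4 gray
      10 gray
      10 black
    4 black
    9 gray
    9 black
  5 black
  2 gray
    2→10: 10 black — skip
    1 gray
      11 gray
      11 black
      1→9: 9 black — skip
    1 black
    6 gray
      7 gray
      7 black
      6→3: 3 is gray → back edge
Back edge closes the cycle 3 → 2 → 6 → 3; its vertices are {2, 3, 6}.

2, 3, 6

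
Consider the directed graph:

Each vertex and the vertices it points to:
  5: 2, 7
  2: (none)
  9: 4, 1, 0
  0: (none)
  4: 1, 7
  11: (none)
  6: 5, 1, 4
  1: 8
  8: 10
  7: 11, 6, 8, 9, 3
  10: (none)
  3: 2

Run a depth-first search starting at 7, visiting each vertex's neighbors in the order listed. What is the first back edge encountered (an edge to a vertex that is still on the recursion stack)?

5->7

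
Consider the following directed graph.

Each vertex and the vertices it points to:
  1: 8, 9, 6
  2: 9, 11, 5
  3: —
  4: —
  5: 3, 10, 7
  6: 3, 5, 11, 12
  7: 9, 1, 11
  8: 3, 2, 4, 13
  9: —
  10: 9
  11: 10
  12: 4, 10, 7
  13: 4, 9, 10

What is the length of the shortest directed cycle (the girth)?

4

For each vertex v, BFS finds the shortest path from v back to v.
The shortest such closed walk is 1 → 6 → 5 → 7 → 1, length 4.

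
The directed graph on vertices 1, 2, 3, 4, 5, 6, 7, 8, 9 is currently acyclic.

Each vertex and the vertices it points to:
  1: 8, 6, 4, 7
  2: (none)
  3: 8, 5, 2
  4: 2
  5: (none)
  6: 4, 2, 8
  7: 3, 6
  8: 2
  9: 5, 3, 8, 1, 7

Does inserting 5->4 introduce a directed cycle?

Adding 5→4 creates a cycle iff 4 can already reach 5.
Explore from 4: no path reaches 5. The graph stays acyclic.

No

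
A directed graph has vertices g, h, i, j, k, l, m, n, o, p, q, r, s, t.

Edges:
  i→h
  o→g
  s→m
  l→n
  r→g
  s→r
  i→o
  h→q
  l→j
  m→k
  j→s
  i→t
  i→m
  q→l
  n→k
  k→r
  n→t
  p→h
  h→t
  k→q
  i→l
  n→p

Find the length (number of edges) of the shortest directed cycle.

4

For each vertex v, BFS finds the shortest path from v back to v.
The shortest such closed walk is l → n → k → q → l, length 4.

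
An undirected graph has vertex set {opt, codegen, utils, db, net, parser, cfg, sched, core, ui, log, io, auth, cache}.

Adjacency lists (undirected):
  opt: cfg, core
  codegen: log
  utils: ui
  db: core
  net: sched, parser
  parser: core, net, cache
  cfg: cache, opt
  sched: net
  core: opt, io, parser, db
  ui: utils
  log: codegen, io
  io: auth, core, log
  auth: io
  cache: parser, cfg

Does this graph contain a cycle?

Yes

DFS, tracking each vertex's parent; an edge to a visited non-parent vertex closes a cycle.
Start from cfg:
visit cfg (parent –)
  visit cache (parent cfg)
    visit parser (parent cache)
      visit core (parent parser)
        visit opt (parent core)
          opt–cfg: cfg visited and ≠ parent → cycle
Cycle: cfg – cache – parser – core – opt – cfg.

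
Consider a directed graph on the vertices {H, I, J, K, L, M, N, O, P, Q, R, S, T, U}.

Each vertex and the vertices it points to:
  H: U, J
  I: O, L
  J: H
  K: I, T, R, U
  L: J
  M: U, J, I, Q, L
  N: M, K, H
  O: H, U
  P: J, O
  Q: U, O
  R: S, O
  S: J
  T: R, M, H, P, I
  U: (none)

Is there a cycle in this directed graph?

DFS with white/gray/black marking, starting from M:
M gray
  U gray
  U black
  J gray
    H gray
      H→U: U black — skip
      H→J: J is gray → back edge
Back edge found, so a cycle exists: J → H → J.

Yes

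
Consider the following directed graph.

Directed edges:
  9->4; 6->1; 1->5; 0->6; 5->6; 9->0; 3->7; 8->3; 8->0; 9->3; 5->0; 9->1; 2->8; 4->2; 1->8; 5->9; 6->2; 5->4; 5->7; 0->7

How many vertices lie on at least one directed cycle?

A vertex is on a directed cycle iff it belongs to a strongly connected component of size ≥ 2 (or has a self-loop).
The vertices on cycles are {0, 1, 2, 4, 5, 6, 8, 9} — 8 in total.

8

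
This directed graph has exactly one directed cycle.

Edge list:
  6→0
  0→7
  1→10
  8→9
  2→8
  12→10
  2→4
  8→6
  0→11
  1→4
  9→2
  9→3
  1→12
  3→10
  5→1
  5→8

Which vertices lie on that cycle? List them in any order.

2, 8, 9

DFS with gray/black marking from 8:
8 gray
  9 gray
    3 gray
      10 gray
      10 black
    3 black
    2 gray
      4 gray
      4 black
      2→8: 8 is gray → back edge
Back edge closes the cycle 8 → 9 → 2 → 8; its vertices are {2, 8, 9}.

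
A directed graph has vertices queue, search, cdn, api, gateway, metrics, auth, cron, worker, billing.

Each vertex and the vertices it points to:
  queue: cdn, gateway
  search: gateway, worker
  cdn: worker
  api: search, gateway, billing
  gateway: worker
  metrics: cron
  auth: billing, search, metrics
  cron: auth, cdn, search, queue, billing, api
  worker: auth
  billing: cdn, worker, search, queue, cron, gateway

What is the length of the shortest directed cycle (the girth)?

For each vertex v, BFS finds the shortest path from v back to v.
The shortest such closed walk is billing → cron → billing, length 2.

2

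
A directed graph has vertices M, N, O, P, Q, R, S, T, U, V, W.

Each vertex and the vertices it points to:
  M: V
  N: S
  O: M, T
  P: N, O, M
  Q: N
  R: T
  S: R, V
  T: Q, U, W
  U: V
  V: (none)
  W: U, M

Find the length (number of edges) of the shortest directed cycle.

For each vertex v, BFS finds the shortest path from v back to v.
The shortest such closed walk is N → S → R → T → Q → N, length 5.

5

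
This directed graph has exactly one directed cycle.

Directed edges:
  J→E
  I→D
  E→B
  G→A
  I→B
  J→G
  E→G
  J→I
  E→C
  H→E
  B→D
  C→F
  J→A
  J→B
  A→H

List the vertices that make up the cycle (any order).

DFS with gray/black marking from E:
E gray
  C gray
    F gray
    F black
  C black
  B gray
    D gray
    D black
  B black
  G gray
    A gray
      H gray
        H→E: E is gray → back edge
Back edge closes the cycle E → G → A → H → E; its vertices are {A, E, G, H}.

A, E, G, H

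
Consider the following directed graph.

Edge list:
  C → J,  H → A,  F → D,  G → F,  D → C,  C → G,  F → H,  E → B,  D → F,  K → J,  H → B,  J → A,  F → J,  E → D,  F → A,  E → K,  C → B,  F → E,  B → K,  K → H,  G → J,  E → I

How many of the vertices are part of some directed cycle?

8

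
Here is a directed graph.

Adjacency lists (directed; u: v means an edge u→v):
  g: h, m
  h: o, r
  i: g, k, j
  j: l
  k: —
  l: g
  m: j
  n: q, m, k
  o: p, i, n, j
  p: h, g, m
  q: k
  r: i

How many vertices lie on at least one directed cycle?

A vertex is on a directed cycle iff it belongs to a strongly connected component of size ≥ 2 (or has a self-loop).
The vertices on cycles are {g, h, i, j, l, m, n, o, p, r} — 10 in total.

10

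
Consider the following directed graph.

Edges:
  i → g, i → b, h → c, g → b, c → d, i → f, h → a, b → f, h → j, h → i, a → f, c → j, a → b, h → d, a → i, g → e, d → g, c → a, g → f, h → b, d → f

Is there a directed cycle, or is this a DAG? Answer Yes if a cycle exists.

DFS with white/gray/black marking, starting from e:
e gray
e black
f gray
f black
g gray
  g→f: f black — skip
  b gray
    b→f: f black — skip
  b black
  g→e: e black — skip
g black
d gray
  d→f: f black — skip
  d→g: g black — skip
d black
i gray
  i→g: g black — skip
  i→b: b black — skip
  i→f: f black — skip
i black
a gray
  a→i: i black — skip
  a→b: b black — skip
  a→f: f black — skip
a black
h gray
  j gray
  j black
  c gray
    c→d: d black — skip
    c→j: j black — skip
    c→a: a black — skip
  c black
  h→d: d black — skip
  h→i: i black — skip
  h→b: b black — skip
  h→a: a black — skip
h black
Every edge goes to a white or black vertex — no back edge, so the graph is acyclic.

No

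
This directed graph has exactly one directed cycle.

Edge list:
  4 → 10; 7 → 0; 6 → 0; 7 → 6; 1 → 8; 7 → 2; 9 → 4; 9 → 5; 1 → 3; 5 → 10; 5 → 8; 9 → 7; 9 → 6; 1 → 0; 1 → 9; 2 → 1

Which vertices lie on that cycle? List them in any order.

1, 2, 7, 9

DFS with gray/black marking from 1:
1 gray
  9 gray
    5 gray
      8 gray
      8 black
      10 gray
      10 black
    5 black
    4 gray
      4→10: 10 black — skip
    4 black
    7 gray
      0 gray
      0 black
      6 gray
        6→0: 0 black — skip
      6 black
      2 gray
        2→1: 1 is gray → back edge
Back edge closes the cycle 1 → 9 → 7 → 2 → 1; its vertices are {1, 2, 7, 9}.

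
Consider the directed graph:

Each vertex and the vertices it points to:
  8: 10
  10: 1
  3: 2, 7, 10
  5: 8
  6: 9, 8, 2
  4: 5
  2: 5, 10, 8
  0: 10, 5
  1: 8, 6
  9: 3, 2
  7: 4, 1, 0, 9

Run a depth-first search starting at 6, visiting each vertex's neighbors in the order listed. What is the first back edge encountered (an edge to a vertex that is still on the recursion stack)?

1->8

DFS from 6 (visiting each vertex's neighbors in the order listed); mark gray on enter, black on exit:
6 gray
  9 gray
    3 gray
      2 gray
        5 gray
          8 gray
            10 gray
              1 gray
                1→8: 8 is gray → back edge
First back edge: 1 → 8.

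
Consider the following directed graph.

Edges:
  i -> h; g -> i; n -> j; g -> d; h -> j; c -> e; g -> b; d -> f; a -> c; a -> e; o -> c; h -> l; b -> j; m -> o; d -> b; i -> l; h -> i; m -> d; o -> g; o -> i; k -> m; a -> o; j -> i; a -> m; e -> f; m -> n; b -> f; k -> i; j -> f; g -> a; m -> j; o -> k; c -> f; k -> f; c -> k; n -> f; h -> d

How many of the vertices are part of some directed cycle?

A vertex is on a directed cycle iff it belongs to a strongly connected component of size ≥ 2 (or has a self-loop).
The vertices on cycles are {a, b, c, d, g, h, i, j, k, m, o} — 11 in total.

11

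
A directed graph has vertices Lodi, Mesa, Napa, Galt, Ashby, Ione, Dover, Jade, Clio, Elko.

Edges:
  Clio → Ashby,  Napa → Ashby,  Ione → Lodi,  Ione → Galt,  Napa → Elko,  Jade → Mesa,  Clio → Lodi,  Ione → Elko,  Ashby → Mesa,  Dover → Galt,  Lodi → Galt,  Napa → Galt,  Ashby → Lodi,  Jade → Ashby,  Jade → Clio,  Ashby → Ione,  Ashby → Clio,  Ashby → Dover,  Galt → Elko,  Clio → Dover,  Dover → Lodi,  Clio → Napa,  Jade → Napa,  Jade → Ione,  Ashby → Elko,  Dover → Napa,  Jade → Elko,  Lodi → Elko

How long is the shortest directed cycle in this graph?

2

For each vertex v, BFS finds the shortest path from v back to v.
The shortest such closed walk is Ashby → Clio → Ashby, length 2.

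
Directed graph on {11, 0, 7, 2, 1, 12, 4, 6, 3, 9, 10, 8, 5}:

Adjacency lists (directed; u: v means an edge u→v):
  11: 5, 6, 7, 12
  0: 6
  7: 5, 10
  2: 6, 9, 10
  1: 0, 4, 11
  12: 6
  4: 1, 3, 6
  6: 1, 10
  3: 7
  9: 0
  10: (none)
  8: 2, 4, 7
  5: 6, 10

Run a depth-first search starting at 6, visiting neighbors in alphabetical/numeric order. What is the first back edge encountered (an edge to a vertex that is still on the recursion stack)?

DFS from 6 (visiting neighbors in alphabetical/numeric order); mark gray on enter, black on exit:
6 gray
  1 gray
    0 gray
      0→6: 6 is gray → back edge
First back edge: 0 → 6.

0→6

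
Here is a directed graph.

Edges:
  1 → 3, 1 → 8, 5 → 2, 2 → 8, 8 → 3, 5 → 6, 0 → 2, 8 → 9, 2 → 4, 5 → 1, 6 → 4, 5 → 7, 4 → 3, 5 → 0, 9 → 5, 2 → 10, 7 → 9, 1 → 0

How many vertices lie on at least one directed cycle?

7

A vertex is on a directed cycle iff it belongs to a strongly connected component of size ≥ 2 (or has a self-loop).
The vertices on cycles are {0, 1, 2, 5, 7, 8, 9} — 7 in total.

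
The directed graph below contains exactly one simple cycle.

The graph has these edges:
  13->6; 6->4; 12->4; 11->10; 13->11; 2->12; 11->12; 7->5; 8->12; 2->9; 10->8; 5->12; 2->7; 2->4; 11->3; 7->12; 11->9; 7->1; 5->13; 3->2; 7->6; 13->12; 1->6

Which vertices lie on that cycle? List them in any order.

2, 3, 5, 7, 11, 13

DFS with gray/black marking from 13:
13 gray
  11 gray
    12 gray
      4 gray
      4 black
    12 black
    3 gray
      2 gray
        7 gray
          7→12: 12 black — skip
          1 gray
            6 gray
              6→4: 4 black — skip
            6 black
          1 black
          7→6: 6 black — skip
          5 gray
            5→13: 13 is gray → back edge
Back edge closes the cycle 13 → 11 → 3 → 2 → 7 → 5 → 13; its vertices are {2, 3, 5, 7, 11, 13}.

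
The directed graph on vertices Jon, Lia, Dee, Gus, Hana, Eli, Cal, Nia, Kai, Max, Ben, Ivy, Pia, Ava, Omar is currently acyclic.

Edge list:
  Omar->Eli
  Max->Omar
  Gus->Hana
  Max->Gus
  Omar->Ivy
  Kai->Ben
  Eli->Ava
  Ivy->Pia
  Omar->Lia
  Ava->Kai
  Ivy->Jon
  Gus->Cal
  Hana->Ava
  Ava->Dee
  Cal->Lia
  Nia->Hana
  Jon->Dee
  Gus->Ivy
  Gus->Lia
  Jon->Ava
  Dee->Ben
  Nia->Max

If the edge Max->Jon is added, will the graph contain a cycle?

Adding Max→Jon creates a cycle iff Jon can already reach Max.
Explore from Jon: no path reaches Max. The graph stays acyclic.

No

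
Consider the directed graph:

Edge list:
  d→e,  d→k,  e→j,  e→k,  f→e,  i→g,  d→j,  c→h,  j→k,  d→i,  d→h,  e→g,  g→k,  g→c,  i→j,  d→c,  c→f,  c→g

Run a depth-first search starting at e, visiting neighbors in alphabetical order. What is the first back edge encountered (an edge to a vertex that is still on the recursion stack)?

DFS from e (visiting neighbors in alphabetical order); mark gray on enter, black on exit:
e gray
  g gray
    c gray
      f gray
        f→e: e is gray → back edge
First back edge: f → e.

f→e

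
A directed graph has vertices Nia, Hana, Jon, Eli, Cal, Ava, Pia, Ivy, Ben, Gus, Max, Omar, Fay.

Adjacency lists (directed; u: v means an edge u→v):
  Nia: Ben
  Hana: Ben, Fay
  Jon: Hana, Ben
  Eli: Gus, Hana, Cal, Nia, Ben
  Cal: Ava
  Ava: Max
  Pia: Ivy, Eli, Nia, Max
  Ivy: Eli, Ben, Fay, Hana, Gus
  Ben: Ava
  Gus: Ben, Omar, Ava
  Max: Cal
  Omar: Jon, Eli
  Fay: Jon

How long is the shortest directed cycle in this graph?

3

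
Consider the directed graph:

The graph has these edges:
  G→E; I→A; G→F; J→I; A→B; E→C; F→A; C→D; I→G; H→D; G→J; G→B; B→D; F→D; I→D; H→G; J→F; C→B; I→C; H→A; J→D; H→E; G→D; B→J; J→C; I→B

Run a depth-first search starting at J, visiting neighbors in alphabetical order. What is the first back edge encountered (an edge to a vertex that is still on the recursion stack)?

B→J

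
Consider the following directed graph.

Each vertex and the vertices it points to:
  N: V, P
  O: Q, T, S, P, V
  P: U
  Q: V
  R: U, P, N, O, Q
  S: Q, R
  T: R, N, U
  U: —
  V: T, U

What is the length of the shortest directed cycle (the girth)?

For each vertex v, BFS finds the shortest path from v back to v.
The shortest such closed walk is S → R → O → S, length 3.

3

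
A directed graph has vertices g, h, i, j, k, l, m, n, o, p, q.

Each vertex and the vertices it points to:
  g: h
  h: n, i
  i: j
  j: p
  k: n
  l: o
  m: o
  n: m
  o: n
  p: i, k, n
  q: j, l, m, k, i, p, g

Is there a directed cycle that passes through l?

l lies on a cycle iff there is a path from l back to itself.
Exploring from l, it never reaches itself; equivalently, its strongly connected component is a singleton.

No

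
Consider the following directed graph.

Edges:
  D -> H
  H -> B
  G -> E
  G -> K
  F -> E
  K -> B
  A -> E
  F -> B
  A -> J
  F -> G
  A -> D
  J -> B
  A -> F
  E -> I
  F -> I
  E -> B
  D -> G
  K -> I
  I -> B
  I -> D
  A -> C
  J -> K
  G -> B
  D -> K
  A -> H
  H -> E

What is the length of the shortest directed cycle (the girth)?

3

For each vertex v, BFS finds the shortest path from v back to v.
The shortest such closed walk is D → K → I → D, length 3.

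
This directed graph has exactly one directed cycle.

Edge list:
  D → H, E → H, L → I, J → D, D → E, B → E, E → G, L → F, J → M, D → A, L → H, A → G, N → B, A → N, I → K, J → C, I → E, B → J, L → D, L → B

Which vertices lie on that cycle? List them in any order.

DFS with gray/black marking from B:
B gray
  E gray
    H gray
    H black
    G gray
    G black
  E black
  J gray
    D gray
      D→H: H black — skip
      A gray
        N gray
          N→B: B is gray → back edge
Back edge closes the cycle B → J → D → A → N → B; its vertices are {A, B, D, J, N}.

A, B, D, J, N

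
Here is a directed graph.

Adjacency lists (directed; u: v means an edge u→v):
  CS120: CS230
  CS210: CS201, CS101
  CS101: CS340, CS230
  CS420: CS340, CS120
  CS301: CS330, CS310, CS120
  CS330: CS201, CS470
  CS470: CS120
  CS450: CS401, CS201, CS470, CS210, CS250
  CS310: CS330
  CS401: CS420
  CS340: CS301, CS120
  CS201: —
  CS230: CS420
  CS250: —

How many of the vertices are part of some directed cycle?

A vertex is on a directed cycle iff it belongs to a strongly connected component of size ≥ 2 (or has a self-loop).
The vertices on cycles are {CS120, CS230, CS301, CS310, CS330, CS340, CS420, CS470} — 8 in total.

8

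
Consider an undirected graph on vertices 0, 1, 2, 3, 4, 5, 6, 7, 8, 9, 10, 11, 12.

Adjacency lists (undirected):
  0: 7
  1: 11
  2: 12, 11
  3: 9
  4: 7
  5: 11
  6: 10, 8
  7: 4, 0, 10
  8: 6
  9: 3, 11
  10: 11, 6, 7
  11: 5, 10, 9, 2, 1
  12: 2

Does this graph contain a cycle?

DFS, tracking each vertex's parent; an edge to a visited non-parent vertex closes a cycle.
Start from 0:
visit 0 (parent –)
  visit 7 (parent 0)
    visit 4 (parent 7)
      4–7: parent, skip
    7–0: parent, skip
    visit 10 (parent 7)
      visit 11 (parent 10)
        visit 5 (parent 11)
          5–11: parent, skip
        11–10: parent, skip
        visit 9 (parent 11)
          visit 3 (parent 9)
            3–9: parent, skip
          9–11: parent, skip
        visit 2 (parent 11)
          visit 12 (parent 2)
            12–2: parent, skip
          2–11: parent, skip
        visit 1 (parent 11)
          1–11: parent, skip
      visit 6 (parent 10)
        6–10: parent, skip
        visit 8 (parent 6)
          8–6: parent, skip
      10–7: parent, skip
No non-parent visited neighbor found — the graph is a forest.

No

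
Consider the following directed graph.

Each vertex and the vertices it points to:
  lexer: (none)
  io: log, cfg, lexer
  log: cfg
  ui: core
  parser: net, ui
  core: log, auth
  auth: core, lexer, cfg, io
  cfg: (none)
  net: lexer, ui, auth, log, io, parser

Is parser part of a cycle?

Yes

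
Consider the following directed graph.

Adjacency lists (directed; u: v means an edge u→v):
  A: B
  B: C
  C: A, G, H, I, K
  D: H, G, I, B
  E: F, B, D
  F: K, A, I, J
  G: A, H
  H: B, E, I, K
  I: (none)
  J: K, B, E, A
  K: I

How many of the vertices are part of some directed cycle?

9

A vertex is on a directed cycle iff it belongs to a strongly connected component of size ≥ 2 (or has a self-loop).
The vertices on cycles are {A, B, C, D, E, F, G, H, J} — 9 in total.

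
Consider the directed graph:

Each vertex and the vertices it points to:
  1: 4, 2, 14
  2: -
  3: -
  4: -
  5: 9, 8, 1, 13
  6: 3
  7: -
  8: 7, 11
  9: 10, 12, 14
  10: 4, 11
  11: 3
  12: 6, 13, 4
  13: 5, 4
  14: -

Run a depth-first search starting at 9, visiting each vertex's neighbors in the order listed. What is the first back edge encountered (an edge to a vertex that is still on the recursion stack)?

DFS from 9 (visiting each vertex's neighbors in the order listed); mark gray on enter, black on exit:
9 gray
  10 gray
    4 gray
    4 black
    11 gray
      3 gray
      3 black
    11 black
  10 black
  12 gray
    6 gray
      6→3: 3 black — skip
    6 black
    13 gray
      5 gray
        5→9: 9 is gray → back edge
First back edge: 5 → 9.

5->9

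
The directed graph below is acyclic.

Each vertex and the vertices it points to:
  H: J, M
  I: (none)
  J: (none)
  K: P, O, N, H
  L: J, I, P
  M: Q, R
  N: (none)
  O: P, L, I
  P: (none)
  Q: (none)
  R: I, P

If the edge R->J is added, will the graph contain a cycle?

Adding R→J creates a cycle iff J can already reach R.
Explore from J: no path reaches R. The graph stays acyclic.

No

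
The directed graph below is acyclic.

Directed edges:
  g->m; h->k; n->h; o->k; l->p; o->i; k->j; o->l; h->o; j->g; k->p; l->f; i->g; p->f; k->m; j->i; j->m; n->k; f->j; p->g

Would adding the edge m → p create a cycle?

Adding m→p creates a cycle iff p can already reach m.
Path from p: p → g → m.
So p → … → m → p is a cycle.

Yes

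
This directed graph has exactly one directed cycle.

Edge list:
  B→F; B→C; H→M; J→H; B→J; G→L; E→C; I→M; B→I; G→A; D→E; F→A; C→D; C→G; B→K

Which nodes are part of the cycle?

C, D, E

DFS with gray/black marking from C:
C gray
  D gray
    E gray
      E→C: C is gray → back edge
Back edge closes the cycle C → D → E → C; its vertices are {C, D, E}.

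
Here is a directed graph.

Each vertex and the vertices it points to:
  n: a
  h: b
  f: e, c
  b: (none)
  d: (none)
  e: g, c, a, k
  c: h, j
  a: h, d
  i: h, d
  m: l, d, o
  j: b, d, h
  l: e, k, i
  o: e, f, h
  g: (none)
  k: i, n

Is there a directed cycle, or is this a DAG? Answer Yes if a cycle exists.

No

DFS with white/gray/black marking, starting from l:
l gray
  e gray
    g gray
    g black
    c gray
      h gray
        b gray
        b black
      h black
      j gray
        j→b: b black — skip
        d gray
        d black
        j→h: h black — skip
      j black
    c black
    a gray
      a→h: h black — skip
      a→d: d black — skip
    a black
    k gray
      i gray
        i→h: h black — skip
        i→d: d black — skip
      i black
      n gray
        n→a: a black — skip
      n black
    k black
  e black
  l→k: k black — skip
  l→i: i black — skip
l black
f gray
  f→e: e black — skip
  f→c: c black — skip
f black
m gray
  m→l: l black — skip
  m→d: d black — skip
  o gray
    o→e: e black — skip
    o→f: f black — skip
    o→h: h black — skip
  o black
m black
Every edge goes to a white or black vertex — no back edge, so the graph is acyclic.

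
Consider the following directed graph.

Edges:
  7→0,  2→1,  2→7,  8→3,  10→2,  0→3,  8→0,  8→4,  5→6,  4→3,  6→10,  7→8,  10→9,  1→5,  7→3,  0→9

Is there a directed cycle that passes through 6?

6 is on a cycle iff 6 can reach itself via ≥1 edge.
6 → 10 → 2 → 1 → 5 → 6 — yes.

Yes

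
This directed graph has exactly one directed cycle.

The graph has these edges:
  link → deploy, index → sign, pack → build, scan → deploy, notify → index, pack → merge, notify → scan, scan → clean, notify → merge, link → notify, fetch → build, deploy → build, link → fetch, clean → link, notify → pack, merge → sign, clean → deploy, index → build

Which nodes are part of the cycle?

link, scan, clean, notify

DFS with gray/black marking from link:
link gray
  deploy gray
    build gray
    build black
  deploy black
  fetch gray
    fetch→build: build black — skip
  fetch black
  notify gray
    merge gray
      sign gray
      sign black
    merge black
    index gray
      index→build: build black — skip
      index→sign: sign black — skip
    index black
    pack gray
      pack→merge: merge black — skip
      pack→build: build black — skip
    pack black
    scan gray
      scan→deploy: deploy black — skip
      clean gray
        clean→deploy: deploy black — skip
        clean→link: link is gray → back edge
Back edge closes the cycle link → notify → scan → clean → link; its vertices are {link, scan, clean, notify}.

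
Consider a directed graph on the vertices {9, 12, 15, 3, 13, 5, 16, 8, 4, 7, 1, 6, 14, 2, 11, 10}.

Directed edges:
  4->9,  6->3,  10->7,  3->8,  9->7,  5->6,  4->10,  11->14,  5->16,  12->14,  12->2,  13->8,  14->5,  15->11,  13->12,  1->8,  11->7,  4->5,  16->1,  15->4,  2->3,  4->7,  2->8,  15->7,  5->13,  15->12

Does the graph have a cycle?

Yes

DFS with white/gray/black marking, starting from 13:
13 gray
  12 gray
    2 gray
      3 gray
        8 gray
        8 black
      3 black
      2→8: 8 black — skip
    2 black
    14 gray
      5 gray
        5→13: 13 is gray → back edge
Back edge found, so a cycle exists: 13 → 12 → 14 → 5 → 13.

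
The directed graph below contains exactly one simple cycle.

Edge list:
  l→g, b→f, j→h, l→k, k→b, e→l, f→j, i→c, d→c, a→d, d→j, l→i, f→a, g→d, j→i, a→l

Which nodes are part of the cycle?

a, b, f, k, l

DFS with gray/black marking from l:
l gray
  i gray
    c gray
    c black
  i black
  g gray
    d gray
      j gray
        j→i: i black — skip
        h gray
        h black
      j black
      d→c: c black — skip
    d black
  g black
  k gray
    b gray
      f gray
        a gray
          a→d: d black — skip
          a→l: l is gray → back edge
Back edge closes the cycle l → k → b → f → a → l; its vertices are {a, b, f, k, l}.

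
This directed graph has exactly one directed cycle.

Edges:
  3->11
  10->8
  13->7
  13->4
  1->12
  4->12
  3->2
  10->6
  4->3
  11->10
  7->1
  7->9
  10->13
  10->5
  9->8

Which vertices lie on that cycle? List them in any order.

3, 4, 10, 11, 13

DFS with gray/black marking from 10:
10 gray
  8 gray
  8 black
  5 gray
  5 black
  13 gray
    4 gray
      3 gray
        2 gray
        2 black
        11 gray
          11→10: 10 is gray → back edge
Back edge closes the cycle 10 → 13 → 4 → 3 → 11 → 10; its vertices are {3, 4, 10, 11, 13}.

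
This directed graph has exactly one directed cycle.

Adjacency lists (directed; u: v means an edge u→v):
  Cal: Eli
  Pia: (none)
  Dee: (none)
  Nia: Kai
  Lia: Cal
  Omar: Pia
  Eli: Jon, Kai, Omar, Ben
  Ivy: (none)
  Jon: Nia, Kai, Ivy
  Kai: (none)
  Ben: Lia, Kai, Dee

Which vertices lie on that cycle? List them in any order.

Ben, Cal, Eli, Lia

DFS with gray/black marking from Eli:
Eli gray
  Jon gray
    Nia gray
      Kai gray
      Kai black
    Nia black
    Jon→Kai: Kai black — skip
    Ivy gray
    Ivy black
  Jon black
  Eli→Kai: Kai black — skip
  Omar gray
    Pia gray
    Pia black
  Omar black
  Ben gray
    Lia gray
      Cal gray
        Cal→Eli: Eli is gray → back edge
Back edge closes the cycle Eli → Ben → Lia → Cal → Eli; its vertices are {Ben, Cal, Eli, Lia}.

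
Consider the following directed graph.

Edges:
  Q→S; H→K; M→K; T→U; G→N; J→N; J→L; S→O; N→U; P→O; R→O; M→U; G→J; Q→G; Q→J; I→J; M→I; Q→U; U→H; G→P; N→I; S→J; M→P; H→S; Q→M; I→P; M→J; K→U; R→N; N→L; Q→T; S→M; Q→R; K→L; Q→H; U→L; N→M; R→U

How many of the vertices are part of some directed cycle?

8

A vertex is on a directed cycle iff it belongs to a strongly connected component of size ≥ 2 (or has a self-loop).
The vertices on cycles are {H, I, J, K, M, N, S, U} — 8 in total.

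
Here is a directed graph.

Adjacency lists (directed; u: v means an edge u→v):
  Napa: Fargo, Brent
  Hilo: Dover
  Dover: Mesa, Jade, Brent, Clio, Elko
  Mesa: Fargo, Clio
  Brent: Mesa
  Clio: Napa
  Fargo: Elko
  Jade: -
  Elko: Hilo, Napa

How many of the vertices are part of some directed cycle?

8

A vertex is on a directed cycle iff it belongs to a strongly connected component of size ≥ 2 (or has a self-loop).
The vertices on cycles are {Clio, Elko, Hilo, Mesa, Napa, Brent, Dover, Fargo} — 8 in total.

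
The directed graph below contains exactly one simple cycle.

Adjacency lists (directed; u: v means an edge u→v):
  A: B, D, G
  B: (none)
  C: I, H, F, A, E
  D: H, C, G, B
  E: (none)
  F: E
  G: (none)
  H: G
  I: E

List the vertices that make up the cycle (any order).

A, C, D

DFS with gray/black marking from C:
C gray
  I gray
    E gray
    E black
  I black
  H gray
    G gray
    G black
  H black
  F gray
    F→E: E black — skip
  F black
  A gray
    B gray
    B black
    D gray
      D→H: H black — skip
      D→C: C is gray → back edge
Back edge closes the cycle C → A → D → C; its vertices are {A, C, D}.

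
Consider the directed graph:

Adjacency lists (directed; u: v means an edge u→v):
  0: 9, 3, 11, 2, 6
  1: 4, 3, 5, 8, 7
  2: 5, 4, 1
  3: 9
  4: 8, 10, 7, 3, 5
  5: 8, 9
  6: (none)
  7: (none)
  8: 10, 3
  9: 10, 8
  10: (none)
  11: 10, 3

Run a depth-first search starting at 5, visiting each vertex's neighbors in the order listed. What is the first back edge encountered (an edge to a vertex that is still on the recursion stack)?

9->8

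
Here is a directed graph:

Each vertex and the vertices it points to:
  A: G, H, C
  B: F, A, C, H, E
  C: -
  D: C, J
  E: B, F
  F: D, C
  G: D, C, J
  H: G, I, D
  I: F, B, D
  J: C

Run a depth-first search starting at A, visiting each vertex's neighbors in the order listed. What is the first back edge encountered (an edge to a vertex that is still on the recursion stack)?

DFS from A (visiting each vertex's neighbors in the order listed); mark gray on enter, black on exit:
A gray
  G gray
    D gray
      C gray
      C black
      J gray
        J→C: C black — skip
      J black
    D black
    G→C: C black — skip
    G→J: J black — skip
  G black
  H gray
    H→G: G black — skip
    I gray
      F gray
        F→D: D black — skip
        F→C: C black — skip
      F black
      B gray
        B→F: F black — skip
        B→A: A is gray → back edge
First back edge: B → A.

B->A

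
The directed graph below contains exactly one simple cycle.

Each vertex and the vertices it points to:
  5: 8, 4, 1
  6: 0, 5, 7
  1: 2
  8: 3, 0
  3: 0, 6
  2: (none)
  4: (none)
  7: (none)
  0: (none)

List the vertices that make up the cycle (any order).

3, 5, 6, 8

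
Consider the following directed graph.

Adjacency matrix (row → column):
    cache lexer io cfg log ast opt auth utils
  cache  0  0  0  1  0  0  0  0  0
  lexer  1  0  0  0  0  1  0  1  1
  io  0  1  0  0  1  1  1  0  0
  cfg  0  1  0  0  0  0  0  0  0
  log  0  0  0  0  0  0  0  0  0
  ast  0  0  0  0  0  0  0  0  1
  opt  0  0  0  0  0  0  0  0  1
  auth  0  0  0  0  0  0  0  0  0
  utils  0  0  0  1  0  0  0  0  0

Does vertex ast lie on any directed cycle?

ast is on a cycle iff ast can reach itself via ≥1 edge.
ast → utils → cfg → lexer → ast — yes.

Yes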